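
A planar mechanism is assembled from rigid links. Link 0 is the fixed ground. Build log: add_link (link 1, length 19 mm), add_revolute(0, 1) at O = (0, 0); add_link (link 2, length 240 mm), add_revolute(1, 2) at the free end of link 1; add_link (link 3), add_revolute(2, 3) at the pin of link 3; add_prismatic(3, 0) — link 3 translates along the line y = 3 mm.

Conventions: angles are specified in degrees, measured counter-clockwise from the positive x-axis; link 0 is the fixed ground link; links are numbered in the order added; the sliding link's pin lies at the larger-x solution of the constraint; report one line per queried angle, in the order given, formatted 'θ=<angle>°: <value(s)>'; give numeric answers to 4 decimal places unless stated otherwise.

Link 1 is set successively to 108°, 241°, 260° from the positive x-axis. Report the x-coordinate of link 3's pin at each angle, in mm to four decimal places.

geometry: r = 19 mm, L = 240 mm, e = 3 mm
θ=108°: crank pin P = (r cos θ, r sin θ) = (-5.871323, 18.070074)
θ=108°: h = r sin θ − e = 18.070074 − 3 = 15.070074
θ=108°: x = r cos θ + √(L² − h²) = -5.871323 + 239.526393 = 233.655070
θ=241°: crank pin P = (r cos θ, r sin θ) = (-9.211383, -16.617774)
θ=241°: h = r sin θ − e = -16.617774 − 3 = -19.617774
θ=241°: x = r cos θ + √(L² − h²) = -9.211383 + 239.196871 = 229.985488
θ=260°: crank pin P = (r cos θ, r sin θ) = (-3.299315, -18.711347)
θ=260°: h = r sin θ − e = -18.711347 − 3 = -21.711347
θ=260°: x = r cos θ + √(L² − h²) = -3.299315 + 239.015935 = 235.716620

θ=108°: 233.6551
θ=241°: 229.9855
θ=260°: 235.7166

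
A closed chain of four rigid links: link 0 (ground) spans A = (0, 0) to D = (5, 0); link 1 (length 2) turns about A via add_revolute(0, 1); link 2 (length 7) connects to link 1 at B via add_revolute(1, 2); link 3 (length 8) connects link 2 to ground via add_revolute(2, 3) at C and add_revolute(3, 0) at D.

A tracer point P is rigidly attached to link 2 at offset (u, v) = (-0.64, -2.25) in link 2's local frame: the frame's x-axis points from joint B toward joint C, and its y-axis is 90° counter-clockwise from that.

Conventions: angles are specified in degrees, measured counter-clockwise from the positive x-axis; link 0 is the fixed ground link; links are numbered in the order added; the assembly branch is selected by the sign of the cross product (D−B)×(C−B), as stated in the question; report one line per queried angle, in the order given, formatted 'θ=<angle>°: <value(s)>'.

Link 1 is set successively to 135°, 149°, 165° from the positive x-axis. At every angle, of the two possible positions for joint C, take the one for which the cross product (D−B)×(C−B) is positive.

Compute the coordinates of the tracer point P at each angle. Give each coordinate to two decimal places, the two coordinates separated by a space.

A=(0,0), D=(5.00,0)
θ=135°: B = A + 2.00·(cos135°, sin135°) = (-1.4142, 1.4142)
θ=135°: |BD| = 6.5683
θ=135°: circle(B,7.00) ∩ circle(D,8.00): a=2.1423, h=6.6641
θ=135°:   candidates: C₊=(2.1127,7.4608) cross=43.772; C₋=(-0.7570,-5.5549) cross=-43.772
θ=135°:   branch + wants cross > 0 → take C=(2.1127,7.4608) (cross=43.772)
θ=135°: ex = (C−B)/|BC| = (0.5038,0.8638); ey = (-0.8638,0.5038)
θ=135°: P = B + -0.64·ex + -2.25·ey = (0.2069,-0.2723)
θ=149°: B = A + 2.00·(cos149°, sin149°) = (-1.7143, 1.0301)
θ=149°: |BD| = 6.7929
θ=149°: circle(B,7.00) ∩ circle(D,8.00): a=2.2923, h=6.6140
θ=149°:   candidates: C₊=(1.5545,7.2200) cross=44.928; C₋=(-0.4514,-5.8551) cross=-44.928
θ=149°:   branch + wants cross > 0 → take C=(1.5545,7.2200) (cross=44.928)
θ=149°: ex = (C−B)/|BC| = (0.4670,0.8843); ey = (-0.8843,0.4670)
θ=149°: P = B + -0.64·ex + -2.25·ey = (-0.0236,-0.5865)
θ=165°: B = A + 2.00·(cos165°, sin165°) = (-1.9319, 0.5176)
θ=165°: |BD| = 6.9512
θ=165°: circle(B,7.00) ∩ circle(D,8.00): a=2.3966, h=6.5769
θ=165°:   candidates: C₊=(0.9479,6.8979) cross=45.717; C₋=(-0.0317,-6.2195) cross=-45.717
θ=165°:   branch + wants cross > 0 → take C=(0.9479,6.8979) (cross=45.717)
θ=165°: ex = (C−B)/|BC| = (0.4114,0.9115); ey = (-0.9115,0.4114)
θ=165°: P = B + -0.64·ex + -2.25·ey = (-0.1444,-0.9913)

θ=135°: 0.21 -0.27
θ=149°: -0.02 -0.59
θ=165°: -0.14 -0.99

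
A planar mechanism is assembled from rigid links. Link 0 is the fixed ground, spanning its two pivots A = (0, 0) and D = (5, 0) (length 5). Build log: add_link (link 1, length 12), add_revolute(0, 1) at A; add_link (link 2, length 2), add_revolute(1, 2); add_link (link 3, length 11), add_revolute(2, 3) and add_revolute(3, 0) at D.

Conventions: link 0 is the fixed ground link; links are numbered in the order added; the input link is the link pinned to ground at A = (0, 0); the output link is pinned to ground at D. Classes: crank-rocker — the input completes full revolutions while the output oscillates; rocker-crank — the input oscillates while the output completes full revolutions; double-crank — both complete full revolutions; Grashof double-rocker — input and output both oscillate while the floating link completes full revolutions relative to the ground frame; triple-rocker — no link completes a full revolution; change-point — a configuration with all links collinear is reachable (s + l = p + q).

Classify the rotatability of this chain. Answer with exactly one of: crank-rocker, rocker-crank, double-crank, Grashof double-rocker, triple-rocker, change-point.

lengths: ground=5, input=12, coupler=2, output=11
sorted: s=2 (shortest), l=12 (longest), p+q=16
s + l = 14 vs p + q = 16
s + l < p + q (Grashof) with shortest = coupler link → Grashof double-rocker

Grashof double-rocker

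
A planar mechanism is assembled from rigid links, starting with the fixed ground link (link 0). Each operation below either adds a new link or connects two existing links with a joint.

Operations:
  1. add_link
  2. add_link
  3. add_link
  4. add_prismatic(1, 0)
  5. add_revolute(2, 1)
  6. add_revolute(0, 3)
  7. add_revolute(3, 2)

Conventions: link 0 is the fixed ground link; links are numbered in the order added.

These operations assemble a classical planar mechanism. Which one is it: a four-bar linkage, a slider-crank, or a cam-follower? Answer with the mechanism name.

links: 4 (incl. ground); joints: 3 revolute, 1 prismatic, 0 higher (cam) pair, forming one closed loop
4 links, 3 revolutes + 1 prismatic in one loop → slider-crank

slider-crank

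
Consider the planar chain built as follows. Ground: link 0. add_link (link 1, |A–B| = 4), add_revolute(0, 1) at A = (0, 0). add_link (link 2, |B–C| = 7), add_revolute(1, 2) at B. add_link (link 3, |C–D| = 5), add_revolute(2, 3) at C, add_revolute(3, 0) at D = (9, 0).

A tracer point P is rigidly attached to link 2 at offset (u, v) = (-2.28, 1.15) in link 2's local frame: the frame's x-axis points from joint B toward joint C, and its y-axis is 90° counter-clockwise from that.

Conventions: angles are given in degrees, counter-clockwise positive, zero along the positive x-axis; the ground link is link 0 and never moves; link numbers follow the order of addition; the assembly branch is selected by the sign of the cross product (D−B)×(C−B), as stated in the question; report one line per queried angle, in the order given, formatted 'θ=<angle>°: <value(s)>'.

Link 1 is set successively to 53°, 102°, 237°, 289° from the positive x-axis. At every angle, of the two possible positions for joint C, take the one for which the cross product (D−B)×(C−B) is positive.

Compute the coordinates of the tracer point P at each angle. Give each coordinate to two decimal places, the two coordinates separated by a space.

A=(0,0), D=(9.00,0)
θ=53°: B = A + 4.00·(cos53°, sin53°) = (2.4073, 3.1945)
θ=53°: |BD| = 7.3259
θ=53°: circle(B,7.00) ∩ circle(D,5.00): a=5.3010, h=4.5716
θ=53°:   candidates: C₊=(9.1712,4.9971) cross=33.491; C₋=(5.1842,-3.2311) cross=-33.491
θ=53°:   branch + wants cross > 0 → take C=(9.1712,4.9971) (cross=33.491)
θ=53°: ex = (C−B)/|BC| = (0.9663,0.2575); ey = (-0.2575,0.9663)
θ=53°: P = B + -2.28·ex + 1.15·ey = (-0.0920,3.7187)
θ=102°: B = A + 4.00·(cos102°, sin102°) = (-0.8316, 3.9126)
θ=102°: |BD| = 10.5816
θ=102°: circle(B,7.00) ∩ circle(D,5.00): a=6.4248, h=2.7788
θ=102°:   candidates: C₊=(6.1653,4.1188) cross=29.404; C₋=(4.1104,-1.0449) cross=-29.404
θ=102°:   branch + wants cross > 0 → take C=(6.1653,4.1188) (cross=29.404)
θ=102°: ex = (C−B)/|BC| = (0.9996,0.0295); ey = (-0.0295,0.9996)
θ=102°: P = B + -2.28·ex + 1.15·ey = (-3.1445,4.9949)
θ=237°: B = A + 4.00·(cos237°, sin237°) = (-2.1786, -3.3547)
θ=237°: |BD| = 11.6711
θ=237°: circle(B,7.00) ∩ circle(D,5.00): a=6.8637, h=1.3745
θ=237°:   candidates: C₊=(4.0004,-0.0653) cross=16.042; C₋=(4.7906,-2.6983) cross=-16.042
θ=237°:   branch + wants cross > 0 → take C=(4.0004,-0.0653) (cross=16.042)
θ=237°: ex = (C−B)/|BC| = (0.8827,0.4699); ey = (-0.4699,0.8827)
θ=237°: P = B + -2.28·ex + 1.15·ey = (-4.7315,-3.4110)
θ=289°: B = A + 4.00·(cos289°, sin289°) = (1.3023, -3.7821)
θ=289°: |BD| = 8.5767
θ=289°: circle(B,7.00) ∩ circle(D,5.00): a=5.6875, h=4.0808
θ=289°:   candidates: C₊=(4.6074,2.3885) cross=34.999; C₋=(8.2064,-4.9366) cross=-34.999
θ=289°:   branch + wants cross > 0 → take C=(4.6074,2.3885) (cross=34.999)
θ=289°: ex = (C−B)/|BC| = (0.4722,0.8815); ey = (-0.8815,0.4722)
θ=289°: P = B + -2.28·ex + 1.15·ey = (-0.7880,-5.2489)

θ=53°: -0.09 3.72
θ=102°: -3.14 4.99
θ=237°: -4.73 -3.41
θ=289°: -0.79 -5.25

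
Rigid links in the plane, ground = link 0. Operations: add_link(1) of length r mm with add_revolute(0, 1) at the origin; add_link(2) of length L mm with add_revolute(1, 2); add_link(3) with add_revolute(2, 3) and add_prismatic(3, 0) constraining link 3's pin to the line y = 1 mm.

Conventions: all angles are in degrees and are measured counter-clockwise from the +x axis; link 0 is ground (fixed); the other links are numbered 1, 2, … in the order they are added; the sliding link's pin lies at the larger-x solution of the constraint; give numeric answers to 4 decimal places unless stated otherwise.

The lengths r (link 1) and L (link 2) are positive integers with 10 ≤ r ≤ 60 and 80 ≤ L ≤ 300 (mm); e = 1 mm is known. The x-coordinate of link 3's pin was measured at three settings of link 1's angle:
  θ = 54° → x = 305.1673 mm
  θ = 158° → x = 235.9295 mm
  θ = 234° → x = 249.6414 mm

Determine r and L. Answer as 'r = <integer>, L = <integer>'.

constraint per measurement: (x − r cos θ)² + (r sin θ − e)² = L²
subtracting the θ₁ and θ₂ equations cancels the r² and L² terms:
r = (x₁² − x₂²) / (2[(x₁cos θ₁ + e sin θ₁) − (x₂cos θ₂ + e sin θ₂)]) = 47.0000 → r = 47
L² = (x₁ − r cos θ₁)² + (r sin θ₁ − e)² = 78399.9866 → L = 280.0000 → L = 280
check at θ₃=234°: x = 249.6414 (printed 249.6414) ✓

r = 47, L = 280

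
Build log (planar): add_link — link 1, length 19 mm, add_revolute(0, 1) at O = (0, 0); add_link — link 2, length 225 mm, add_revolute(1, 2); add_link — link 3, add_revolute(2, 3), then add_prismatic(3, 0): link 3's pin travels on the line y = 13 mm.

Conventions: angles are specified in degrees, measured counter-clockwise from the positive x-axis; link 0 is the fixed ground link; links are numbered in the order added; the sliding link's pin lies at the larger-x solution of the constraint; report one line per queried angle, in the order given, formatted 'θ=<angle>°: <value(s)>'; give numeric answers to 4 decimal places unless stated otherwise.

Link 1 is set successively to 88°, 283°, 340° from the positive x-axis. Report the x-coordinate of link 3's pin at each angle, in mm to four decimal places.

geometry: r = 19 mm, L = 225 mm, e = 13 mm
θ=88°: crank pin P = (r cos θ, r sin θ) = (0.663090, 18.988426)
θ=88°: h = r sin θ − e = 18.988426 − 13 = 5.988426
θ=88°: x = r cos θ + √(L² − h²) = 0.663090 + 224.920294 = 225.583385
θ=283°: crank pin P = (r cos θ, r sin θ) = (4.274070, -18.513031)
θ=283°: h = r sin θ − e = -18.513031 − 13 = -31.513031
θ=283°: x = r cos θ + √(L² − h²) = 4.274070 + 222.782245 = 227.056315
θ=340°: crank pin P = (r cos θ, r sin θ) = (17.854160, -6.498383)
θ=340°: h = r sin θ − e = -6.498383 − 13 = -19.498383
θ=340°: x = r cos θ + √(L² − h²) = 17.854160 + 224.153548 = 242.007708

θ=88°: 225.5834
θ=283°: 227.0563
θ=340°: 242.0077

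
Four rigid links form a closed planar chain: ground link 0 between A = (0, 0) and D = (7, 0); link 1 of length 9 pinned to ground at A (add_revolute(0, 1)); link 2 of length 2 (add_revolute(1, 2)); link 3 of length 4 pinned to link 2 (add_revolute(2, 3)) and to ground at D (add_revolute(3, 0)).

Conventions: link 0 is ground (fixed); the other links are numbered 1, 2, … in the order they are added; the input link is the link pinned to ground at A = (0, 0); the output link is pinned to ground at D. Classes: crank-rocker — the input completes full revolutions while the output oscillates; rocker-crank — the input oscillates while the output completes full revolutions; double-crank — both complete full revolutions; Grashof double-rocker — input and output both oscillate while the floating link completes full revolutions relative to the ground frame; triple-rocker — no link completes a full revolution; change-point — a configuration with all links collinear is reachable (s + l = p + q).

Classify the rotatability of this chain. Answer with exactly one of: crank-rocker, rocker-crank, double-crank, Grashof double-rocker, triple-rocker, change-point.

lengths: ground=7, input=9, coupler=2, output=4
sorted: s=2 (shortest), l=9 (longest), p+q=11
s + l = 11 vs p + q = 11
s + l = p + q → change-point (collinear configuration reachable)

change-point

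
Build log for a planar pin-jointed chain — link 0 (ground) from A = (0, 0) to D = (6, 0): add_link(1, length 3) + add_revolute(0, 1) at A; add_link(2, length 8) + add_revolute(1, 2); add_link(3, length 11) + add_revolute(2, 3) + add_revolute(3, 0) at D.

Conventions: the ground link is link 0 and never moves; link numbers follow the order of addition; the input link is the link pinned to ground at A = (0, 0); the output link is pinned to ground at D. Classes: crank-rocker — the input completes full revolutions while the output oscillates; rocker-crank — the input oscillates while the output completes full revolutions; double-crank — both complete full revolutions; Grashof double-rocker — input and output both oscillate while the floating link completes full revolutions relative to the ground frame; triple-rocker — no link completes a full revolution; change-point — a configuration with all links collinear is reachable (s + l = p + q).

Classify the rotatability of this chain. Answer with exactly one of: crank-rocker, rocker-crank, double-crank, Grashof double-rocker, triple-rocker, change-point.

lengths: ground=6, input=3, coupler=8, output=11
sorted: s=3 (shortest), l=11 (longest), p+q=14
s + l = 14 vs p + q = 14
s + l = p + q → change-point (collinear configuration reachable)

change-point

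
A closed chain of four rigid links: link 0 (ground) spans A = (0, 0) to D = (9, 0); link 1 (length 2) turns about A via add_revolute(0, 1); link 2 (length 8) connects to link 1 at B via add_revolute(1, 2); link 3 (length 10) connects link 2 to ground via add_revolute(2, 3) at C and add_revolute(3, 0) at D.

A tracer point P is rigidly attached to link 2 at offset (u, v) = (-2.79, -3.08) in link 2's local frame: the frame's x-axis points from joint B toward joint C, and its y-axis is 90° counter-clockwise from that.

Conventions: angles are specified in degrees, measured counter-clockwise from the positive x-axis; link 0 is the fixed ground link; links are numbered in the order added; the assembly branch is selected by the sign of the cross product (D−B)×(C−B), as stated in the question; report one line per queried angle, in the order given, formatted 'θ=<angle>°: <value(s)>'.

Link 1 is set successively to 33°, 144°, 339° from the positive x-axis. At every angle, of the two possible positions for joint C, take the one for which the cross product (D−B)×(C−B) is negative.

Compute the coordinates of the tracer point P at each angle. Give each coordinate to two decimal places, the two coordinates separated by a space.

A=(0,0), D=(9.00,0)
θ=33°: B = A + 2.00·(cos33°, sin33°) = (1.6773, 1.0893)
θ=33°: |BD| = 7.4032
θ=33°: circle(B,8.00) ∩ circle(D,10.00): a=1.2702, h=7.8985
θ=33°:   candidates: C₊=(4.0959,8.7149) cross=58.475; C₋=(1.7716,-6.9102) cross=-58.475
θ=33°:   branch - wants cross < 0 → take C=(1.7716,-6.9102) (cross=-58.475)
θ=33°: ex = (C−B)/|BC| = (0.0118,-0.9999); ey = (0.9999,0.0118)
θ=33°: P = B + -2.79·ex + -3.08·ey = (-1.4353,3.8428)
θ=144°: B = A + 2.00·(cos144°, sin144°) = (-1.6180, 1.1756)
θ=144°: |BD| = 10.6829
θ=144°: circle(B,8.00) ∩ circle(D,10.00): a=3.6565, h=7.1155
θ=144°:   candidates: C₊=(2.7993,7.8455) cross=76.014; C₋=(1.2333,-6.2991) cross=-76.014
θ=144°:   branch - wants cross < 0 → take C=(1.2333,-6.2991) (cross=-76.014)
θ=144°: ex = (C−B)/|BC| = (0.3564,-0.9343); ey = (0.9343,0.3564)
θ=144°: P = B + -2.79·ex + -3.08·ey = (-5.4902,2.6846)
θ=339°: B = A + 2.00·(cos339°, sin339°) = (1.8672, -0.7167)
θ=339°: |BD| = 7.1688
θ=339°: circle(B,8.00) ∩ circle(D,10.00): a=1.0735, h=7.9276
θ=339°:   candidates: C₊=(2.1427,7.2785) cross=56.831; C₋=(3.7279,-8.4973) cross=-56.831
θ=339°:   branch - wants cross < 0 → take C=(3.7279,-8.4973) (cross=-56.831)
θ=339°: ex = (C−B)/|BC| = (0.2326,-0.9726); ey = (0.9726,0.2326)
θ=339°: P = B + -2.79·ex + -3.08·ey = (-1.7773,1.2804)

θ=33°: -1.44 3.84
θ=144°: -5.49 2.68
θ=339°: -1.78 1.28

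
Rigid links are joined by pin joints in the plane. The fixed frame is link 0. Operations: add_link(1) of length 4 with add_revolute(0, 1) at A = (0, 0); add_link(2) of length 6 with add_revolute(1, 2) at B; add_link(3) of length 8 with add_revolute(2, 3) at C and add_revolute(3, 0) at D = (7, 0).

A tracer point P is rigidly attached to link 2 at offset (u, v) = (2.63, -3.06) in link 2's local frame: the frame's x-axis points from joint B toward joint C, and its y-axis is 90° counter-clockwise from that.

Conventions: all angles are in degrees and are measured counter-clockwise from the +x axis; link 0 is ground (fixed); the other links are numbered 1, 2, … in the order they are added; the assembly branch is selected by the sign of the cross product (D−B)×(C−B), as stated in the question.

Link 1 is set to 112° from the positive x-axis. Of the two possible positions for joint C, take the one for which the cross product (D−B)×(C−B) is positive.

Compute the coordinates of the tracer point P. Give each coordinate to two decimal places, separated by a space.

A=(0,0), D=(7.00,0)
B = A + 4.00·(cos112°, sin112°) = (-1.4984, 3.7087)
|BD| = 9.2724
circle(B,6.00) ∩ circle(D,8.00): a=3.1264, h=5.1211
  candidates: C₊=(3.4153,7.1519) cross=47.485; C₋=(-0.6813,-2.2354) cross=-47.485
  branch + wants cross > 0 → take C=(3.4153,7.1519) (cross=47.485)
ex = (C−B)/|BC| = (0.8190,0.5739); ey = (-0.5739,0.8190)
P = B + 2.63·ex + -3.06·ey = (2.4114,2.7120)

2.41 2.71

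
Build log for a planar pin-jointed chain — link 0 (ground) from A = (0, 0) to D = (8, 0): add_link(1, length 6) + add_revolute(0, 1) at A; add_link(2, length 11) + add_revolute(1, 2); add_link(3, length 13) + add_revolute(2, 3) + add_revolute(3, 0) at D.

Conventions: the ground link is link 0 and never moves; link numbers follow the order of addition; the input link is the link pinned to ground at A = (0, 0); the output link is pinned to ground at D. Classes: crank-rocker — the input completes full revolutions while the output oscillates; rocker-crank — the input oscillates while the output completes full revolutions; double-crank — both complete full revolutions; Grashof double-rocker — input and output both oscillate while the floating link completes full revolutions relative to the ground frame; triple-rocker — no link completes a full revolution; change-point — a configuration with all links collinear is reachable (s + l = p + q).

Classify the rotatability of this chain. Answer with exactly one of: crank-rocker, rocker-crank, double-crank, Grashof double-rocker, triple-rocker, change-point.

lengths: ground=8, input=6, coupler=11, output=13
sorted: s=6 (shortest), l=13 (longest), p+q=19
s + l = 19 vs p + q = 19
s + l = p + q → change-point (collinear configuration reachable)

change-point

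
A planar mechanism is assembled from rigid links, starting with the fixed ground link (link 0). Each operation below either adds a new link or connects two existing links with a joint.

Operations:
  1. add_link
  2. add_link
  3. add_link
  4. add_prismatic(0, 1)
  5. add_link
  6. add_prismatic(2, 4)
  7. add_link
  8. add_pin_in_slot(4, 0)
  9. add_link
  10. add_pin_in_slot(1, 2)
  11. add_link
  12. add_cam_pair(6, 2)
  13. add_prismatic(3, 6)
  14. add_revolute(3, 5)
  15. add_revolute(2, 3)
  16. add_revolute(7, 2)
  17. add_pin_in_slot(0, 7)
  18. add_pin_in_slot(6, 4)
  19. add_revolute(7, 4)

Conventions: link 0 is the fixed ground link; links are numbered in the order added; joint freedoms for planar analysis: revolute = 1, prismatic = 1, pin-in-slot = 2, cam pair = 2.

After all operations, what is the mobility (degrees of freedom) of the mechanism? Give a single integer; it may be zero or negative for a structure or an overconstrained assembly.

L=1 J1=0 J2=0
add link → L=2 J1=0 J2=0
add link → L=3 J1=0 J2=0
add link → L=4 J1=0 J2=0
P@0,1 dof=1 J1 → L=4 J1=1 J2=0
add link → L=5 J1=1 J2=0
P@2,4 dof=1 J1 → L=5 J1=2 J2=0
add link → L=6 J1=2 J2=0
PS@4,0 dof=2 J2 → L=6 J1=2 J2=1
add link → L=7 J1=2 J2=1
PS@1,2 dof=2 J2 → L=7 J1=2 J2=2
add link → L=8 J1=2 J2=2
C@6,2 dof=2 J2 → L=8 J1=2 J2=3
P@3,6 dof=1 J1 → L=8 J1=3 J2=3
R@3,5 dof=1 J1 → L=8 J1=4 J2=3
R@2,3 dof=1 J1 → L=8 J1=5 J2=3
R@7,2 dof=1 J1 → L=8 J1=6 J2=3
PS@0,7 dof=2 J2 → L=8 J1=6 J2=4
PS@6,4 dof=2 J2 → L=8 J1=6 J2=5
R@7,4 dof=1 J1 → L=8 J1=7 J2=5
M=3(L−1)−2J1−J2=3·7−2·7−5=2

M = 2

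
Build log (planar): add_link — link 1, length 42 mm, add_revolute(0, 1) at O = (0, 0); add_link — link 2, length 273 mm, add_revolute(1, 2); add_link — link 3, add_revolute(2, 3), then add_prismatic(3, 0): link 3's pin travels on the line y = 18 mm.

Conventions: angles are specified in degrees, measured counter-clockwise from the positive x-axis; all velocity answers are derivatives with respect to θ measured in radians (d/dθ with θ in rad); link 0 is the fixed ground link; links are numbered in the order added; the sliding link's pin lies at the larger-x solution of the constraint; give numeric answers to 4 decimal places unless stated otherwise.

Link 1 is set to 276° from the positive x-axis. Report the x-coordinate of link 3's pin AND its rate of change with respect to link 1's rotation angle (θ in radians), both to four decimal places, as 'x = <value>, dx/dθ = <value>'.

geometry: r = 42 mm, L = 273 mm, e = 18 mm
crank pin P = (r cos θ, r sin θ) = (4.390195, -41.769920)
h = r sin θ − e = -41.769920 − 18 = -59.769920
x = r cos θ + √(L² − h²) = 4.390195 + 266.376720 = 270.766915
dx/dθ = −r sin θ − h·r cos θ/√(L² − h²) (θ in radians; h = -59.769920) = 42.754997

x = 270.7669, dx/dθ = 42.7550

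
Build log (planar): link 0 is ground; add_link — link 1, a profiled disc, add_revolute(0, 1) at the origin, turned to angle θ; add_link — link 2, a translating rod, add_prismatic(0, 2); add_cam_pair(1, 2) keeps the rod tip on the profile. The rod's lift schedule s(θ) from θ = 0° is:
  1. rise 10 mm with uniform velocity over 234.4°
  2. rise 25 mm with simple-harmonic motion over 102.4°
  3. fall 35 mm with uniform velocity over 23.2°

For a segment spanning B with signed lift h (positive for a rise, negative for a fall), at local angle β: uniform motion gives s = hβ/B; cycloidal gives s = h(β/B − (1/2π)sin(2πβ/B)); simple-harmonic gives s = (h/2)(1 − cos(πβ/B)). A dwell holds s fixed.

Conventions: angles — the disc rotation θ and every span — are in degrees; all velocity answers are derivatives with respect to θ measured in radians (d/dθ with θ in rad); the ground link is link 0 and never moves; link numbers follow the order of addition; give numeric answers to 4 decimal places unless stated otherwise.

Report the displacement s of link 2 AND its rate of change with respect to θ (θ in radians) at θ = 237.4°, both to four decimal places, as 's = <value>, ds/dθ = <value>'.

seg 1 [0°–234.4°] uniform, h=10: full span → s += 10 → s = 10.0000
seg 2 [234.4°–336.8°] simple-harmonic, h=25: θ=237.4° here. β=3, B=102.4. 25/2·(1 − cos(π·0.0293)) = 0.0529 → s = 10.0529
velocity in seg [234.4°–336.8°] (simple-harmonic), θ in radians: β = 3° = 0.0524 rad, B = 102.4° = 1.7872 rad; ds/dθ = (πh/(2B)) sin(πβ/B) = (π·25/(2·1.7872)) sin(π·0.0293) = 2.019484 mm/rad

s = 10.0529, ds/dθ = 2.0195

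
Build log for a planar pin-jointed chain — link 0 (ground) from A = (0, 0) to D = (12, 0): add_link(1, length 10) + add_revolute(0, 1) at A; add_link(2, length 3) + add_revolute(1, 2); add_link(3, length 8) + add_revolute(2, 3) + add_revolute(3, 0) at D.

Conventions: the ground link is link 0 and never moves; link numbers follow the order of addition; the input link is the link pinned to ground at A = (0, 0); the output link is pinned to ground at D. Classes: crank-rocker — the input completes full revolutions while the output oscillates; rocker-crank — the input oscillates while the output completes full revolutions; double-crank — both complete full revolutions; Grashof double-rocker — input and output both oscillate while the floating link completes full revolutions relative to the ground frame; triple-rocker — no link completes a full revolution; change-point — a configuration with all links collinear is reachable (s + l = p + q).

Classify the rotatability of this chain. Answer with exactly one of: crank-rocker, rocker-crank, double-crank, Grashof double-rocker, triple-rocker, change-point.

lengths: ground=12, input=10, coupler=3, output=8
sorted: s=3 (shortest), l=12 (longest), p+q=18
s + l = 15 vs p + q = 18
s + l < p + q (Grashof) with shortest = coupler link → Grashof double-rocker

Grashof double-rocker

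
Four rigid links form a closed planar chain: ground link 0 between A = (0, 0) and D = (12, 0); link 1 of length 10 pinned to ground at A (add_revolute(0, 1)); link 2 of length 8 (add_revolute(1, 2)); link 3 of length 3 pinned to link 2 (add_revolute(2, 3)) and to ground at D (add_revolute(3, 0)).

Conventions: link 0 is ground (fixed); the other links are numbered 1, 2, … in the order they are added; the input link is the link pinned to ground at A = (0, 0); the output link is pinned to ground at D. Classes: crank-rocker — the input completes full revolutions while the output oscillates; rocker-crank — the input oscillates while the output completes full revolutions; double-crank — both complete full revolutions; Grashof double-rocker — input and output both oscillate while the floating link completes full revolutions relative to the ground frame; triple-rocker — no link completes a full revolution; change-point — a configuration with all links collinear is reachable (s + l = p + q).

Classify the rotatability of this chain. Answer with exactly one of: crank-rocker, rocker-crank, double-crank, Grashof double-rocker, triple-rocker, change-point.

lengths: ground=12, input=10, coupler=8, output=3
sorted: s=3 (shortest), l=12 (longest), p+q=18
s + l = 15 vs p + q = 18
s + l < p + q (Grashof) with shortest = output link → rocker-crank

rocker-crank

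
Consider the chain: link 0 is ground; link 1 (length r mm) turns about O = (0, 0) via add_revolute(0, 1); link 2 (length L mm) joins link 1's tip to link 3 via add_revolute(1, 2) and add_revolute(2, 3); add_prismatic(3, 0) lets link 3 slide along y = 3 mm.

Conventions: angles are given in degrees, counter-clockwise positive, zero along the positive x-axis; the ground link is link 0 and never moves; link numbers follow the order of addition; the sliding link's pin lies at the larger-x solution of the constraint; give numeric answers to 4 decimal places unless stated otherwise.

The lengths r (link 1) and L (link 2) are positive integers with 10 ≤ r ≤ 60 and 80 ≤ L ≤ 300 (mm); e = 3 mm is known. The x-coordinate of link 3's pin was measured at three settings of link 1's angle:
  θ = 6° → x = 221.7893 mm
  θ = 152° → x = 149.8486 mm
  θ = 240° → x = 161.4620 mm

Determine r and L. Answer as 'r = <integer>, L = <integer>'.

constraint per measurement: (x − r cos θ)² + (r sin θ − e)² = L²
subtracting the θ₁ and θ₂ equations cancels the r² and L² terms:
r = (x₁² − x₂²) / (2[(x₁cos θ₁ + e sin θ₁) − (x₂cos θ₂ + e sin θ₂)]) = 38.0000 → r = 38
L² = (x₁ − r cos θ₁)² + (r sin θ₁ − e)² = 33856.0132 → L = 184.0000 → L = 184
check at θ₃=240°: x = 161.4620 (printed 161.4620) ✓

r = 38, L = 184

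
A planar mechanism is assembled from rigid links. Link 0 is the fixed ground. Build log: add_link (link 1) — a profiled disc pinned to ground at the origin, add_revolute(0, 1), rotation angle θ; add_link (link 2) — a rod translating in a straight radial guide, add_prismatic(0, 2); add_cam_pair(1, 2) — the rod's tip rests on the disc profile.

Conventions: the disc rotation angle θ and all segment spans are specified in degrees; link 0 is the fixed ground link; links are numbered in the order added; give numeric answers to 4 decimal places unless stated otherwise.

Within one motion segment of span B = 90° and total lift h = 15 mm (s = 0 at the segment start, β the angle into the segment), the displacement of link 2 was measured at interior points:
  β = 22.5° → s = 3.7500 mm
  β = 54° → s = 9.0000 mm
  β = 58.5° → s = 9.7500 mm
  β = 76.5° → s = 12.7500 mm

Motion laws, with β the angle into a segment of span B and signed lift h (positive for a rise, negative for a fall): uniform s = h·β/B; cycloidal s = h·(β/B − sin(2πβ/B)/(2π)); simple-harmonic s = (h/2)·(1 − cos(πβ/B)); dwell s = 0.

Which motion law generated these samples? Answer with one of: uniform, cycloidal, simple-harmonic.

candidates at β/B = r: uniform s = h·r (linear in β); cycloidal s = h·(r − sin(2πr)/(2π)); simple-harmonic s = (h/2)(1 − cos(πr))
β=22.5°: printed 3.7500 | uniform 3.7500, cycloidal 1.3627, simple-harmonic 2.1967
β=54°: printed 9.0000 | uniform 9.0000, cycloidal 10.4032, simple-harmonic 9.8176
β=58.5°: printed 9.7500 | uniform 9.7500, cycloidal 11.6814, simple-harmonic 10.9049
β=76.5°: printed 12.7500 | uniform 12.7500, cycloidal 14.6814, simple-harmonic 14.1825
only one law matches every sample → uniform

uniform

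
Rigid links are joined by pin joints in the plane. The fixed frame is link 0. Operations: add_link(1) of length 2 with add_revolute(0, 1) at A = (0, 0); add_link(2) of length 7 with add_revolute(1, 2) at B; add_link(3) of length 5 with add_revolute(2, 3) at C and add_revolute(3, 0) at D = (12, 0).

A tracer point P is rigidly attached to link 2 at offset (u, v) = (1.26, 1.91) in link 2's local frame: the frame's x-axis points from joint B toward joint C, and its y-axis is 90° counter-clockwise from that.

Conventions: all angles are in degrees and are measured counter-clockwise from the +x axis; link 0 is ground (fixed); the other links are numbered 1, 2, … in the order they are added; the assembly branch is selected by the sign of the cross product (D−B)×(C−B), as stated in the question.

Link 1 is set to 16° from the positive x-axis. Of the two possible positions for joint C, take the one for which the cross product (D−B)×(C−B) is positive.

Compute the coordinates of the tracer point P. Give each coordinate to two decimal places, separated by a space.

A=(0,0), D=(12.00,0)
B = A + 2.00·(cos16°, sin16°) = (1.9225, 0.5513)
|BD| = 10.0925
circle(B,7.00) ∩ circle(D,5.00): a=6.2353, h=3.1814
  candidates: C₊=(8.3223,3.3874) cross=32.109; C₋=(7.9747,-2.9660) cross=-32.109
  branch + wants cross > 0 → take C=(8.3223,3.3874) (cross=32.109)
ex = (C−B)/|BC| = (0.9142,0.4052); ey = (-0.4052,0.9142)
P = B + 1.26·ex + 1.91·ey = (2.3006,2.8080)

2.30 2.81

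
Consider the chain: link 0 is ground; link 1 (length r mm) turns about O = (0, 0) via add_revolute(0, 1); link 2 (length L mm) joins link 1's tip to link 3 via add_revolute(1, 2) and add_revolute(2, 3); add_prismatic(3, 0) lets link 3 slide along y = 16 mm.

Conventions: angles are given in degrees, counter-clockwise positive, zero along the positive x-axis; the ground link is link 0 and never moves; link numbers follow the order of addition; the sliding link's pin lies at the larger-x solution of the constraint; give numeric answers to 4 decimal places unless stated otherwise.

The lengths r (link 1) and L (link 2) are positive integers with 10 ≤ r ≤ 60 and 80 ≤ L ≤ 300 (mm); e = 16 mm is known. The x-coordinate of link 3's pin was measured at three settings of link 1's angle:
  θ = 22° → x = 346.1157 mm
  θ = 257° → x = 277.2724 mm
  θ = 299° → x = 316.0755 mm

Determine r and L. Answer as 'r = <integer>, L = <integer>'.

constraint per measurement: (x − r cos θ)² + (r sin θ − e)² = L²
subtracting the θ₁ and θ₂ equations cancels the r² and L² terms:
r = (x₁² − x₂²) / (2[(x₁cos θ₁ + e sin θ₁) − (x₂cos θ₂ + e sin θ₂)]) = 52.9999 → r = 53
L² = (x₁ − r cos θ₁)² + (r sin θ₁ − e)² = 88208.9788 → L = 297.0000 → L = 297
check at θ₃=299°: x = 316.0755 (printed 316.0755) ✓

r = 53, L = 297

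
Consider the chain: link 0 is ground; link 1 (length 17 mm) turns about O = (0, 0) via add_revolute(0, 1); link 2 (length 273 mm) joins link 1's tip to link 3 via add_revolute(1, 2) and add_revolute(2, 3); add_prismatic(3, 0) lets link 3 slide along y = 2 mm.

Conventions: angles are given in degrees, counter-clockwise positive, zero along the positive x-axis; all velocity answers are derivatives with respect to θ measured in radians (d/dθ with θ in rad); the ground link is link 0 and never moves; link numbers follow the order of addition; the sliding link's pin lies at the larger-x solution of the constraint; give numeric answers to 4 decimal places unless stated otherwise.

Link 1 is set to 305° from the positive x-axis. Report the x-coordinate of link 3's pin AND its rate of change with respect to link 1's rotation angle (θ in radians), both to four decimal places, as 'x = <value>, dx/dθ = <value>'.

geometry: r = 17 mm, L = 273 mm, e = 2 mm
crank pin P = (r cos θ, r sin θ) = (9.750799, -13.925585)
h = r sin θ − e = -13.925585 − 2 = -15.925585
x = r cos θ + √(L² − h²) = 9.750799 + 272.535091 = 282.285890
dx/dθ = −r sin θ − h·r cos θ/√(L² − h²) (θ in radians; h = -15.925585) = 14.495373

x = 282.2859, dx/dθ = 14.4954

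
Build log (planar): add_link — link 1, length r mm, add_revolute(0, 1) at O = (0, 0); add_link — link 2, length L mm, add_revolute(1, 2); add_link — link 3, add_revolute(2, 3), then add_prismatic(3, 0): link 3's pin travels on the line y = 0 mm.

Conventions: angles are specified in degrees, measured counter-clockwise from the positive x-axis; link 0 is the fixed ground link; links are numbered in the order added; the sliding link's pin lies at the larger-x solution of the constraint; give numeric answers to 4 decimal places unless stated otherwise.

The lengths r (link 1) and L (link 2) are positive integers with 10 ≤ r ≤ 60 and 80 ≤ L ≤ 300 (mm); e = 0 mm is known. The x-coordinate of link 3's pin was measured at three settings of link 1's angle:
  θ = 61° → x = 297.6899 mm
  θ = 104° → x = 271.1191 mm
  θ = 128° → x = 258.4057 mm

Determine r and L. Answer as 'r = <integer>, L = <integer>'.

constraint per measurement: (x − r cos θ)² + (r sin θ − e)² = L²
subtracting the θ₁ and θ₂ equations cancels the r² and L² terms:
r = (x₁² − x₂²) / (2[(x₁cos θ₁ + e sin θ₁) − (x₂cos θ₂ + e sin θ₂)]) = 36.0000 → r = 36
L² = (x₁ − r cos θ₁)² + (r sin θ₁ − e)² = 79524.0258 → L = 282.0000 → L = 282
check at θ₃=128°: x = 258.4057 (printed 258.4057) ✓

r = 36, L = 282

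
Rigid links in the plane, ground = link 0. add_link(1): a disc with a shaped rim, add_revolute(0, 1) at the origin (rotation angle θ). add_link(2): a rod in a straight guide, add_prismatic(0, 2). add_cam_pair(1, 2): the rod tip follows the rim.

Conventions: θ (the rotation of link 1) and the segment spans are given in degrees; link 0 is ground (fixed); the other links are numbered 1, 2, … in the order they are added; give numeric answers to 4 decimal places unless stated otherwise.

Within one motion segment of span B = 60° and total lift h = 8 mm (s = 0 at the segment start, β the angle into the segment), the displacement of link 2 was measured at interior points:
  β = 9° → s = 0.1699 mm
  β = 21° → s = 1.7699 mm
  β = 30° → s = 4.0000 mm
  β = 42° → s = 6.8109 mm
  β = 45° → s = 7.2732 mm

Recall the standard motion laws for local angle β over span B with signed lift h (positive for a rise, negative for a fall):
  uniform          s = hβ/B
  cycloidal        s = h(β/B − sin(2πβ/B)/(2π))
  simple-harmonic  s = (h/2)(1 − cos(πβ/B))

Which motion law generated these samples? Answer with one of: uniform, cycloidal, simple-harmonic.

candidates at β/B = r: uniform s = h·r (linear in β); cycloidal s = h·(r − sin(2πr)/(2π)); simple-harmonic s = (h/2)(1 − cos(πr))
β=9°: printed 0.1699 | uniform 1.2000, cycloidal 0.1699, simple-harmonic 0.4360
β=21°: printed 1.7699 | uniform 2.8000, cycloidal 1.7699, simple-harmonic 2.1840
β=30°: printed 4.0000 | uniform 4.0000, cycloidal 4.0000, simple-harmonic 4.0000
β=42°: printed 6.8109 | uniform 5.6000, cycloidal 6.8109, simple-harmonic 6.3511
β=45°: printed 7.2732 | uniform 6.0000, cycloidal 7.2732, simple-harmonic 6.8284
only one law matches every sample → cycloidal

cycloidal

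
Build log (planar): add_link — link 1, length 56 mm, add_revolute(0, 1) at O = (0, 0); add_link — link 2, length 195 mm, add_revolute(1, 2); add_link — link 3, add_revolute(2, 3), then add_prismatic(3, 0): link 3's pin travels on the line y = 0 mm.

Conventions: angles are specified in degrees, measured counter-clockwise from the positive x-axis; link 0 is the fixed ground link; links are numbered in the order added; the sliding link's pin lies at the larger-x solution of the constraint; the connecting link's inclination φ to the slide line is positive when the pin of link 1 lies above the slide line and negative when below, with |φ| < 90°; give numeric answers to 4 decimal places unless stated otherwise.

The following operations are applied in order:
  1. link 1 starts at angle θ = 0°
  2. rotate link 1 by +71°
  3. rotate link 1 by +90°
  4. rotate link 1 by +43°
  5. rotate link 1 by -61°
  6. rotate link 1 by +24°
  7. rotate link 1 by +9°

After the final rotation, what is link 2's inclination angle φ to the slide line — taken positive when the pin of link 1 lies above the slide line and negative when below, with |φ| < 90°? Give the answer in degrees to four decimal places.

geometry: r = 56 mm, L = 195 mm, e = 0 mm; θ starts at 0°
rotate link 1 by +71°: θ ← 0° +71° = 71°
rotate link 1 by +90°: θ ← 71° +90° = 161°
rotate link 1 by +43°: θ ← 161° +43° = 204°
rotate link 1 by -61°: θ ← 204° -61° = 143°
rotate link 1 by +24°: θ ← 143° +24° = 167°
rotate link 1 by +9°: θ ← 167° +9° = 176°
h = r sin θ − e = 3.906363 − 0 = 3.906363
sin φ = h / L = 3.906363 / 195 = 0.02003263
φ = arcsin(0.02003263) = 1.147862°

1.1479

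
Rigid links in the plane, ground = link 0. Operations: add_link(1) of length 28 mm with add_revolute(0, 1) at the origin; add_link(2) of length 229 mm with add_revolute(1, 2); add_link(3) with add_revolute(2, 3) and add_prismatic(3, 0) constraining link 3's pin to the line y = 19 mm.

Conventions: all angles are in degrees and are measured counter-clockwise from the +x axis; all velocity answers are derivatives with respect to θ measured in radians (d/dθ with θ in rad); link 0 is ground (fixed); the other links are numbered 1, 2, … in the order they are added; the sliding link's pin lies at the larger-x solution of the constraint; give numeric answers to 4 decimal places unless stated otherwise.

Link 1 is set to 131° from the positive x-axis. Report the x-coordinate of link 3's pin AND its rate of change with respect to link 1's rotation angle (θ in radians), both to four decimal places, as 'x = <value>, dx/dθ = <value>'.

geometry: r = 28 mm, L = 229 mm, e = 19 mm
crank pin P = (r cos θ, r sin θ) = (-18.369653, 21.131868)
h = r sin θ − e = 21.131868 − 19 = 2.131868
x = r cos θ + √(L² − h²) = -18.369653 + 228.990077 = 210.620424
dx/dθ = −r sin θ − h·r cos θ/√(L² − h²) (θ in radians; h = 2.131868) = -20.960849

x = 210.6204, dx/dθ = -20.9608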